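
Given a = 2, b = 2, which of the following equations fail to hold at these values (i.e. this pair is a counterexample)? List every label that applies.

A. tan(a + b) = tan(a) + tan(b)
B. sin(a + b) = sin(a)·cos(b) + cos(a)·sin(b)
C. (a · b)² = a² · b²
Evaluating each claim at the given values:
A. LHS = tan(4) ≈ 1.158, RHS = 2·tan(2) ≈ -4.37 → fails here (LHS ≠ RHS)
B. LHS = sin(4) ≈ -0.7568, RHS = 2·sin(2)·cos(2) ≈ -0.7568 → holds here (LHS = RHS)
C. LHS = 16, RHS = 16 → holds here (LHS = RHS)

Answer: A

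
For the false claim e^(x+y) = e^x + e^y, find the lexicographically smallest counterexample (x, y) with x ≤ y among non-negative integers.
Substituting (0, 0) into the claim:
LHS = e^(0+0) = 1
RHS = e^0 + e^0 = 2

Since LHS ≠ RHS, this pair disproves the claim, and no lexicographically smaller pair (x ≤ y, non-negative integers) does.

For instance (4, 5) is also a counterexample (LHS = e^9 ≈ 8103, RHS = e^4 + e^5 ≈ 203), but it's lexicographically larger.

Answer: (x, y) = (0, 0)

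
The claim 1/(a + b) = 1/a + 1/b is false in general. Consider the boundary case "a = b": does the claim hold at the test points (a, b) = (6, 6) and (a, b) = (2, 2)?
At (6, 6): LHS = 1/12 ≠ RHS = 1/3
At (2, 2): LHS = 1/4 ≠ RHS = 1

Answer: No, fails at both test points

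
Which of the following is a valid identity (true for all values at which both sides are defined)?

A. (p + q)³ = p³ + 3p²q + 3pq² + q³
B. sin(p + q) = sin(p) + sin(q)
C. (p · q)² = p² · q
A

A: holds — e.g. at (0, 1), both sides equal 1.
B: fails at (2, 7) — LHS = sin(9) ≈ 0.4121, RHS = sin(7) + sin(2) ≈ 1.566.
C: fails at (6, 7) — LHS = 1764, RHS = 252.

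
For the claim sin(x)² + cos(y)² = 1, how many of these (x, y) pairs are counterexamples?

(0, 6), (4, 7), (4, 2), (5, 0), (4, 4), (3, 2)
5

Testing each pair:
(0, 6): LHS = cos(6)² ≈ 0.9219, RHS = 1 → counterexample
(4, 7): LHS = cos(7)² + sin(4)² ≈ 1.141, RHS = 1 → counterexample
(4, 2): LHS = cos(2)² + sin(4)² ≈ 0.7459, RHS = 1 → counterexample
(5, 0): LHS = sin(5)² + 1 ≈ 1.92, RHS = 1 → counterexample
(4, 4): LHS = cos(4)² + sin(4)² = 1, RHS = 1 → satisfies claim
(3, 2): LHS = sin(3)² + cos(2)² ≈ 0.1931, RHS = 1 → counterexample

That makes 5 counterexamples.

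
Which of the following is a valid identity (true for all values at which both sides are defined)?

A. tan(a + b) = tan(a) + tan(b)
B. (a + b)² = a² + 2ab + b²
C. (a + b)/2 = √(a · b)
B

A: fails at (4, 5) — LHS = tan(9) ≈ -0.4523, RHS = tan(5) + tan(4) ≈ -2.223.
B: holds — e.g. at (4, 5), both sides equal 81.
C: fails at (0, 1) — LHS = 1/2, RHS = 0.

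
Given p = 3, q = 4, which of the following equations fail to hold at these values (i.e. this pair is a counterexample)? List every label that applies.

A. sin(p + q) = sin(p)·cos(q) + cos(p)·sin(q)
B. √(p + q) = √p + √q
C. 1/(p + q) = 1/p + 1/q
Evaluating each claim at the given values:
A. LHS = sin(7) ≈ 0.657, RHS = sin(3)·cos(4) + sin(4)·cos(3) ≈ 0.657 → holds here (LHS = RHS)
B. LHS = √(7) ≈ 2.646, RHS = √(3) + 2 ≈ 3.732 → fails here (LHS ≠ RHS)
C. LHS = 1/7, RHS = 7/12 → fails here (LHS ≠ RHS)

Answer: B, C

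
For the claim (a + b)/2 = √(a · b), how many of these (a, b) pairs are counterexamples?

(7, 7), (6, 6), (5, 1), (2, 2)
1

Testing each pair:
(7, 7): LHS = 7, RHS = 7 → satisfies claim
(6, 6): LHS = 6, RHS = 6 → satisfies claim
(5, 1): LHS = 3, RHS = √(5) ≈ 2.236 → counterexample
(2, 2): LHS = 2, RHS = 2 → satisfies claim

That makes 1 counterexample.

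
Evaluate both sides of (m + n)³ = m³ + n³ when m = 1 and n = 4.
LHS = (1 + 4)³ = 125
RHS = 1³ + 4³ = 65

LHS ≠ RHS, so the equation does not hold here.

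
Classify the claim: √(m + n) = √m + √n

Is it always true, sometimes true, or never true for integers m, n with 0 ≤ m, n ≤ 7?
Sometimes true

It holds at (m, n) = (0, 3) (both sides equal √(3) ≈ 1.732), but fails at (m, n) = (1, 4) (LHS = √(5) ≈ 2.236, RHS = 3).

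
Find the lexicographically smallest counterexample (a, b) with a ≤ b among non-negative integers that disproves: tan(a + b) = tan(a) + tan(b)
(a, b) = (1, 1)

At (0, 3): both sides equal tan(3) ≈ -0.1425, so it holds there.
At (0, 6): both sides equal tan(6) ≈ -0.291, so it holds there.

Substituting (1, 1) into the claim:
LHS = tan(1 + 1) = tan(2) ≈ -2.185
RHS = tan(1) + tan(1) = 2·tan(1) ≈ 3.115

Since LHS ≠ RHS, this pair disproves the claim, and no lexicographically smaller pair (a ≤ b, non-negative integers) does.

For instance (1, 5) is also a counterexample (LHS = tan(6) ≈ -0.291, RHS = tan(5) + tan(1) ≈ -1.823), but it's lexicographically larger.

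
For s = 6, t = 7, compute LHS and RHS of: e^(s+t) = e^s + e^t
LHS = e^(6+7) = e^13 ≈ 442413.4
RHS = e^6 + e^7 ≈ 1500

LHS ≠ RHS (they differ by about 440913.3), so the equation does not hold here.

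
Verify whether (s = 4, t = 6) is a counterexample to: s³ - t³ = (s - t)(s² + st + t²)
Substituting s = 4, t = 6:
LHS = 4³ - 6³ = -152
RHS = (4 - 6)(4² + 4·6 + 6²) = -152

The sides agree, so this pair does not disprove the claim.

Answer: No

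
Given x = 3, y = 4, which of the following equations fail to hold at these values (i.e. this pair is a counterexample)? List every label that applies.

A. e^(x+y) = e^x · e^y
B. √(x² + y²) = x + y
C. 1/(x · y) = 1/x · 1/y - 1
Evaluating each claim at the given values:
A. LHS = e^7 ≈ 1097, RHS = e^7 ≈ 1097 → holds here (LHS = RHS)
B. LHS = 5, RHS = 7 → fails here (LHS ≠ RHS)
C. LHS = 1/12, RHS = -11/12 → fails here (LHS ≠ RHS)

Answer: B, C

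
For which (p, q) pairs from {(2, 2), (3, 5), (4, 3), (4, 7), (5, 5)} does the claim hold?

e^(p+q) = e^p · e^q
Testing each pair:
(2, 2): LHS = e^4 ≈ 54.6, RHS = e^4 ≈ 54.6 → holds
(3, 5): LHS = e^8 ≈ 2981, RHS = e^8 ≈ 2981 → holds
(4, 3): LHS = e^7 ≈ 1097, RHS = e^7 ≈ 1097 → holds
(4, 7): LHS = e^11 ≈ 59874.1, RHS = e^11 ≈ 59874.1 → holds
(5, 5): LHS = e^10 ≈ 22026.5, RHS = e^10 ≈ 22026.5 → holds

Every pair satisfies the claim.

Answer: All pairs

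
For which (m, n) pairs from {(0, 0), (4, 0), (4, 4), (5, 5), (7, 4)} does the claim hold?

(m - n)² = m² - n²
(0, 0), (4, 0), (4, 4), (5, 5)

Testing each pair:
(0, 0): LHS = 0, RHS = 0 → holds
(4, 0): LHS = 16, RHS = 16 → holds
(4, 4): LHS = 0, RHS = 0 → holds
(5, 5): LHS = 0, RHS = 0 → holds
(7, 4): LHS = 9, RHS = 33 → fails

4 of 5 pairs satisfy the claim.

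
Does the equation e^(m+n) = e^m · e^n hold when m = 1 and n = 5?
Substituting m = 1, n = 5:

LHS = e^(1+5) = e^6 ≈ 403.4
RHS = e^1 · e^5 = e^6 ≈ 403.4

LHS = RHS, so the equation holds at this point.

Answer: Holds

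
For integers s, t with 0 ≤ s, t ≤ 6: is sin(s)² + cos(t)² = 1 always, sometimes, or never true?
Sometimes true

It holds at (s, t) = (6, 6) (both sides equal 1), but fails at (s, t) = (0, 4) (LHS = cos(4)² ≈ 0.4272, RHS = 1).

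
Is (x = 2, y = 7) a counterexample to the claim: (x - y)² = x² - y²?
Substituting x = 2, y = 7:
LHS = (2 - 7)² = 25
RHS = 2² - 7² = -45

Since LHS ≠ RHS, this pair disproves the claim.

Answer: Yes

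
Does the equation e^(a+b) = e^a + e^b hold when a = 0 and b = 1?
Substituting a = 0, b = 1:

LHS = e^(0+1) = e ≈ 2.718
RHS = e^0 + e^1 = 1 + e ≈ 3.718

LHS ≠ RHS, so the equation does not hold at this point.

Answer: Fails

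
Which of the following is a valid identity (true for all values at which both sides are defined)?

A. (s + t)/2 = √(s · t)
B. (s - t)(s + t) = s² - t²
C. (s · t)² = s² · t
A: fails at (4, 6) — LHS = 5, RHS = 2·√(6) ≈ 4.899.
B: holds — e.g. at (1, 4), both sides equal -15.
C: fails at (4, 5) — LHS = 400, RHS = 80.

Answer: B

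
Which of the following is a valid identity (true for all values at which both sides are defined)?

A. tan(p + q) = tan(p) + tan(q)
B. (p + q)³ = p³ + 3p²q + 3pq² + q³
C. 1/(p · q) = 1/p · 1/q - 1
A: fails at (6, 7) — LHS = tan(13) ≈ 0.463, RHS = tan(6) + tan(7) ≈ 0.5804.
B: holds — e.g. at (1, 1), both sides equal 8.
C: fails at (3, 4) — LHS = 1/12, RHS = -11/12.

Answer: B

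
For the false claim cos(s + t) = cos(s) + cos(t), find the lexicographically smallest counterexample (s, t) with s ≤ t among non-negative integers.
(s, t) = (0, 0)

Substituting (0, 0) into the claim:
LHS = cos(0 + 0) = 1
RHS = cos(0) + cos(0) = 2

Since LHS ≠ RHS, this pair disproves the claim, and no lexicographically smaller pair (s ≤ t, non-negative integers) does.

For instance (2, 2) is also a counterexample (LHS = cos(4) ≈ -0.6536, RHS = 2·cos(2) ≈ -0.8323), but it's lexicographically larger.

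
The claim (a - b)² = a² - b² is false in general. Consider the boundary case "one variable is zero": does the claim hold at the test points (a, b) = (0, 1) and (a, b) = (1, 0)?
Only at (1, 0)

At (0, 1): LHS = 1 ≠ RHS = -1
At (1, 0): LHS = 1, RHS = 1 → equal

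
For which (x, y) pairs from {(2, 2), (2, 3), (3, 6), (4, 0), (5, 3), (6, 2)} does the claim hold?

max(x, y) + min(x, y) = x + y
All pairs

Testing each pair:
(2, 2): LHS = 4, RHS = 4 → holds
(2, 3): LHS = 5, RHS = 5 → holds
(3, 6): LHS = 9, RHS = 9 → holds
(4, 0): LHS = 4, RHS = 4 → holds
(5, 3): LHS = 8, RHS = 8 → holds
(6, 2): LHS = 8, RHS = 8 → holds

Every pair satisfies the claim.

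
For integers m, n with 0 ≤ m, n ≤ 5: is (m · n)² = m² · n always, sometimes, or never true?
It holds at (m, n) = (5, 1) (both sides equal 25), but fails at (m, n) = (2, 4) (LHS = 64, RHS = 16).

Answer: Sometimes true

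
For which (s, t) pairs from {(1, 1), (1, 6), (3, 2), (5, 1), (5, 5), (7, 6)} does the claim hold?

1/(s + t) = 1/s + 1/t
None

Testing each pair:
(1, 1): LHS = 1/2, RHS = 2 → fails
(1, 6): LHS = 1/7, RHS = 7/6 → fails
(3, 2): LHS = 1/5, RHS = 5/6 → fails
(5, 1): LHS = 1/6, RHS = 6/5 → fails
(5, 5): LHS = 1/10, RHS = 2/5 → fails
(7, 6): LHS = 1/13, RHS = 13/42 → fails

No pair satisfies the claim.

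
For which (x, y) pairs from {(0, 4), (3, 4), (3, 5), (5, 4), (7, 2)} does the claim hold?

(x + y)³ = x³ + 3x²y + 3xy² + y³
Testing each pair:
(0, 4): LHS = 64, RHS = 64 → holds
(3, 4): LHS = 343, RHS = 343 → holds
(3, 5): LHS = 512, RHS = 512 → holds
(5, 4): LHS = 729, RHS = 729 → holds
(7, 2): LHS = 729, RHS = 729 → holds

Every pair satisfies the claim.

Answer: All pairs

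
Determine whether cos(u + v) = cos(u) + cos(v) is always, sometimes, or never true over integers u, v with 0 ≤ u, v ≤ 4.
The claim fails for every pair in the range. For instance at (u, v) = (3, 3): LHS = cos(6) ≈ 0.9602, RHS = 2·cos(3) ≈ -1.98.

Answer: Never true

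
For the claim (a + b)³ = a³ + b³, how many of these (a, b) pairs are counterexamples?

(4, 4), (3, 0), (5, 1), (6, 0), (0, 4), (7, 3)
3

Testing each pair:
(4, 4): LHS = 512, RHS = 128 → counterexample
(3, 0): LHS = 27, RHS = 27 → satisfies claim
(5, 1): LHS = 216, RHS = 126 → counterexample
(6, 0): LHS = 216, RHS = 216 → satisfies claim
(0, 4): LHS = 64, RHS = 64 → satisfies claim
(7, 3): LHS = 1000, RHS = 370 → counterexample

That makes 3 counterexamples.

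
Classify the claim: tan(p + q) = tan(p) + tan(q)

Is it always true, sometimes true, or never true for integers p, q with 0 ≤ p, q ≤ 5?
Sometimes true

It holds at (p, q) = (0, 1) (both sides equal tan(1) ≈ 1.557), but fails at (p, q) = (5, 1) (LHS = tan(6) ≈ -0.291, RHS = tan(5) + tan(1) ≈ -1.823).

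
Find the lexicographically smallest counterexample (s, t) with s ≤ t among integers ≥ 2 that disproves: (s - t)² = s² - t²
(s, t) = (2, 3)

At (2, 2): both sides equal 0, so it holds there.

Substituting (2, 3) into the claim:
LHS = (2 - 3)² = 1
RHS = 2² - 3² = -5

Since LHS ≠ RHS, this pair disproves the claim, and no lexicographically smaller pair (s ≤ t, integers ≥ 2) does.

For instance (3, 9) is also a counterexample (LHS = 36, RHS = -72), but it's lexicographically larger.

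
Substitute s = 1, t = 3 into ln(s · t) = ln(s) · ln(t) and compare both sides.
LHS = ln(1 · 3) = ln(3) ≈ 1.099
RHS = ln(1) · ln(3) = 0

LHS ≠ RHS (they differ by about 1.099), so the equation does not hold here.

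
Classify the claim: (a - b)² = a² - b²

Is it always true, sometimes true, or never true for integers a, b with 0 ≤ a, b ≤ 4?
It holds at (a, b) = (4, 0) (both sides equal 16), but fails at (a, b) = (3, 4) (LHS = 1, RHS = -7).

Answer: Sometimes true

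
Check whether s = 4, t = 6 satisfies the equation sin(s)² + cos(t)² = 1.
Substituting s = 4, t = 6:

LHS = sin(4)² + cos(6)² ≈ 1.495
RHS = 1

LHS ≠ RHS, so the equation does not hold at this point.

Answer: Fails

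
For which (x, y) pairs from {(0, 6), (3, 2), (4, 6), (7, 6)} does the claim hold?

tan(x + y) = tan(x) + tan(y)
(0, 6)

Testing each pair:
(0, 6): LHS = tan(6) ≈ -0.291, RHS = tan(6) ≈ -0.291 → holds
(3, 2): LHS = tan(5) ≈ -3.381, RHS = tan(2) + tan(3) ≈ -2.328 → fails
(4, 6): LHS = tan(10) ≈ 0.6484, RHS = tan(6) + tan(4) ≈ 0.8668 → fails
(7, 6): LHS = tan(13) ≈ 0.463, RHS = tan(6) + tan(7) ≈ 0.5804 → fails

1 of 4 pairs satisfies the claim.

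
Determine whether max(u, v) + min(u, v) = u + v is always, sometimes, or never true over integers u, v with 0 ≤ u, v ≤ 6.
The identity holds for every pair in the range. For instance at (u, v) = (0, 0): both sides equal 0.

Answer: Always true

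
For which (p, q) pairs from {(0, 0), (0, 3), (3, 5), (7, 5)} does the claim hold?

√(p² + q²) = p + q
(0, 0), (0, 3)

Testing each pair:
(0, 0): LHS = 0, RHS = 0 → holds
(0, 3): LHS = 3, RHS = 3 → holds
(3, 5): LHS = √(34) ≈ 5.831, RHS = 8 → fails
(7, 5): LHS = √(74) ≈ 8.602, RHS = 12 → fails

2 of 4 pairs satisfy the claim.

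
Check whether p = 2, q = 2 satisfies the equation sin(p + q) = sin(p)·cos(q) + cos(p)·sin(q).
Holds

Substituting p = 2, q = 2:

LHS = sin(2 + 2) = sin(4) ≈ -0.7568
RHS = sin(2)·cos(2) + cos(2)·sin(2) = 2·sin(2)·cos(2) ≈ -0.7568

LHS = RHS, so the equation holds at this point.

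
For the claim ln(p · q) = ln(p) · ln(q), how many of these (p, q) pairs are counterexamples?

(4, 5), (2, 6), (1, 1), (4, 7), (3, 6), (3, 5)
Testing each pair:
(4, 5): LHS = ln(20) ≈ 2.996, RHS = ln(4)·ln(5) ≈ 2.231 → counterexample
(2, 6): LHS = ln(12) ≈ 2.485, RHS = ln(2)·ln(6) ≈ 1.242 → counterexample
(1, 1): LHS = 0, RHS = 0 → satisfies claim
(4, 7): LHS = ln(28) ≈ 3.332, RHS = ln(4)·ln(7) ≈ 2.698 → counterexample
(3, 6): LHS = ln(18) ≈ 2.89, RHS = ln(3)·ln(6) ≈ 1.968 → counterexample
(3, 5): LHS = ln(15) ≈ 2.708, RHS = ln(3)·ln(5) ≈ 1.768 → counterexample

That makes 5 counterexamples.

Answer: 5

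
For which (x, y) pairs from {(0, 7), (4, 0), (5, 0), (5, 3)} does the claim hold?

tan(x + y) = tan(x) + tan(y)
(0, 7), (4, 0), (5, 0)

Testing each pair:
(0, 7): LHS = tan(7) ≈ 0.8714, RHS = tan(7) ≈ 0.8714 → holds
(4, 0): LHS = tan(4) ≈ 1.158, RHS = tan(4) ≈ 1.158 → holds
(5, 0): LHS = tan(5) ≈ -3.381, RHS = tan(5) ≈ -3.381 → holds
(5, 3): LHS = tan(8) ≈ -6.8, RHS = tan(5) + tan(3) ≈ -3.523 → fails

3 of 4 pairs satisfy the claim.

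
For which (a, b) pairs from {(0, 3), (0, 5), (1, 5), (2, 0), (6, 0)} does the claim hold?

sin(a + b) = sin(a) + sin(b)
(0, 3), (0, 5), (2, 0), (6, 0)

Testing each pair:
(0, 3): LHS = sin(3) ≈ 0.1411, RHS = sin(3) ≈ 0.1411 → holds
(0, 5): LHS = sin(5) ≈ -0.9589, RHS = sin(5) ≈ -0.9589 → holds
(1, 5): LHS = sin(6) ≈ -0.2794, RHS = sin(5) + sin(1) ≈ -0.1175 → fails
(2, 0): LHS = sin(2) ≈ 0.9093, RHS = sin(2) ≈ 0.9093 → holds
(6, 0): LHS = sin(6) ≈ -0.2794, RHS = sin(6) ≈ -0.2794 → holds

4 of 5 pairs satisfy the claim.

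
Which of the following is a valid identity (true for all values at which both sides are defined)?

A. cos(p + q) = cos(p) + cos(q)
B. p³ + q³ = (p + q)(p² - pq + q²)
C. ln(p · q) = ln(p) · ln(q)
B

A: fails at (1, 2) — LHS = cos(3) ≈ -0.99, RHS = cos(2) + cos(1) ≈ 0.1242.
B: holds — e.g. at (3, 4), both sides equal 91.
C: fails at (2, 2) — LHS = ln(4) ≈ 1.386, RHS = ln(2)² ≈ 0.4805.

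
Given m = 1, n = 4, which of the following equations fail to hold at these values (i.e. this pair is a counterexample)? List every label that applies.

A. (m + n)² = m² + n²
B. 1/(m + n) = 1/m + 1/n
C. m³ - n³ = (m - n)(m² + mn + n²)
A, B

Evaluating each claim at the given values:
A. LHS = 25, RHS = 17 → fails here (LHS ≠ RHS)
B. LHS = 1/5, RHS = 5/4 → fails here (LHS ≠ RHS)
C. LHS = -63, RHS = -63 → holds here (LHS = RHS)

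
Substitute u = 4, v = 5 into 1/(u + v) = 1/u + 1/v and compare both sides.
LHS = 1/(4 + 5) = 1/9
RHS = 1/4 + 1/5 = 9/20

LHS ≠ RHS, so the equation does not hold here.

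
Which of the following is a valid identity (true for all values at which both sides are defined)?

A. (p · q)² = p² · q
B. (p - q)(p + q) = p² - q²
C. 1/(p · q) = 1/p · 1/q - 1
A: fails at (5, 5) — LHS = 625, RHS = 125.
B: holds — e.g. at (3, 7), both sides equal -40.
C: fails at (3, 3) — LHS = 1/9, RHS = -8/9.

Answer: B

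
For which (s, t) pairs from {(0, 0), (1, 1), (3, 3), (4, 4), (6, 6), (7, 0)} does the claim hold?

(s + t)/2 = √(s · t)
Testing each pair:
(0, 0): LHS = 0, RHS = 0 → holds
(1, 1): LHS = 1, RHS = 1 → holds
(3, 3): LHS = 3, RHS = 3 → holds
(4, 4): LHS = 4, RHS = 4 → holds
(6, 6): LHS = 6, RHS = 6 → holds
(7, 0): LHS = 7/2, RHS = 0 → fails

5 of 6 pairs satisfy the claim.

Answer: (0, 0), (1, 1), (3, 3), (4, 4), (6, 6)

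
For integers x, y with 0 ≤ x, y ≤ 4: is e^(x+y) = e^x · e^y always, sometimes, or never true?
Always true

The identity holds for every pair in the range. For instance at (x, y) = (2, 2): both sides equal e^4 ≈ 54.6.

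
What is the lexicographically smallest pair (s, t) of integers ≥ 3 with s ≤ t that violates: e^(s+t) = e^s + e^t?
(s, t) = (3, 3)

Substituting (3, 3) into the claim:
LHS = e^(3+3) = e^6 ≈ 403.4
RHS = e^3 + e^3 = 2·e^3 ≈ 40.17

Since LHS ≠ RHS, this pair disproves the claim, and no lexicographically smaller pair (s ≤ t, integers ≥ 3) does.

For instance (7, 10) is also a counterexample (LHS = e^17 ≈ 24154952.8, RHS = e^7 + e^10 ≈ 23123.1), but it's lexicographically larger.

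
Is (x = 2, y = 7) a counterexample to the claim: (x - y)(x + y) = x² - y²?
No

Substituting x = 2, y = 7:
LHS = (2 - 7)(2 + 7) = -45
RHS = 2² - 7² = -45

The sides agree, so this pair does not disprove the claim.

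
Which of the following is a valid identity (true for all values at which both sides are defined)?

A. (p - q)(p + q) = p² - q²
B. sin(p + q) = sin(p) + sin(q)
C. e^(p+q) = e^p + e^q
A

A: holds — e.g. at (2, 2), both sides equal 0.
B: fails at (2, 5) — LHS = sin(7) ≈ 0.657, RHS = sin(5) + sin(2) ≈ -0.04963.
C: fails at (4, 6) — LHS = e^10 ≈ 22026.5, RHS = e^4 + e^6 ≈ 458.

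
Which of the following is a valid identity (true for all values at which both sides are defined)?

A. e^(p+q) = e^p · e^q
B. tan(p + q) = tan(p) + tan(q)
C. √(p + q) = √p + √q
A

A: holds — e.g. at (1, 2), both sides equal e^3 ≈ 20.09.
B: fails at (4, 4) — LHS = tan(8) ≈ -6.8, RHS = 2·tan(4) ≈ 2.316.
C: fails at (4, 6) — LHS = √(10) ≈ 3.162, RHS = 2 + √(6) ≈ 4.449.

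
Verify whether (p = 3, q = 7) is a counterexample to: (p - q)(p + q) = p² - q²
Substituting p = 3, q = 7:
LHS = (3 - 7)(3 + 7) = -40
RHS = 3² - 7² = -40

The sides agree, so this pair does not disprove the claim.

Answer: No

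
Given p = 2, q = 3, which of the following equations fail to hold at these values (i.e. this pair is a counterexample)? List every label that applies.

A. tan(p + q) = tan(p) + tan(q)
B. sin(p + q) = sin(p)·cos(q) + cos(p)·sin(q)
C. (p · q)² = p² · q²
Evaluating each claim at the given values:
A. LHS = tan(5) ≈ -3.381, RHS = tan(2) + tan(3) ≈ -2.328 → fails here (LHS ≠ RHS)
B. LHS = sin(5) ≈ -0.9589, RHS = sin(2)·cos(3) + sin(3)·cos(2) ≈ -0.9589 → holds here (LHS = RHS)
C. LHS = 36, RHS = 36 → holds here (LHS = RHS)

Answer: A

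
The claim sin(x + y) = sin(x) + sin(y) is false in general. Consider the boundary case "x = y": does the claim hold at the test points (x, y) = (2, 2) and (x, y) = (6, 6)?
No, fails at both test points

At (2, 2): LHS = sin(4) ≈ -0.7568 ≠ RHS = 2·sin(2) ≈ 1.819
At (6, 6): LHS = sin(12) ≈ -0.5366 ≠ RHS = 2·sin(6) ≈ -0.5588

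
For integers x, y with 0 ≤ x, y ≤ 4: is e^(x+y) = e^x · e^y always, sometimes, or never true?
The identity holds for every pair in the range. For instance at (x, y) = (0, 3): both sides equal e^3 ≈ 20.09.

Answer: Always true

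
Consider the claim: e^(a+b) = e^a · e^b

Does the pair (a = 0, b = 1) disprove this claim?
Substituting a = 0, b = 1:
LHS = e^(0+1) = e ≈ 2.718
RHS = e^0 · e^1 = e ≈ 2.718

The sides agree, so this pair does not disprove the claim.

Answer: No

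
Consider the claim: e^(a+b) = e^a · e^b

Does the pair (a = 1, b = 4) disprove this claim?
Substituting a = 1, b = 4:
LHS = e^(1+4) = e^5 ≈ 148.4
RHS = e^1 · e^4 = e^5 ≈ 148.4

The sides agree, so this pair does not disprove the claim.

Answer: No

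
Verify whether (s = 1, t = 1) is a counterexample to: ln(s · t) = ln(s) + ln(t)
Substituting s = 1, t = 1:
LHS = ln(1 · 1) = 0
RHS = ln(1) + ln(1) = 0

The sides agree, so this pair does not disprove the claim.

Answer: No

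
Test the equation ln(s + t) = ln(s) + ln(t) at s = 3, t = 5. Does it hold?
Fails

Substituting s = 3, t = 5:

LHS = ln(3 + 5) = ln(8) ≈ 2.079
RHS = ln(3) + ln(5) ≈ 2.708

LHS ≠ RHS, so the equation does not hold at this point.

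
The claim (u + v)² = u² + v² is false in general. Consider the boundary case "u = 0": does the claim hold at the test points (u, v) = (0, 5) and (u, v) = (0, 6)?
Yes, holds at both test points

At (0, 5): LHS = 25, RHS = 25 → equal
At (0, 6): LHS = 36, RHS = 36 → equal

So the claim does hold at both of these boundary points, even though it is not an identity.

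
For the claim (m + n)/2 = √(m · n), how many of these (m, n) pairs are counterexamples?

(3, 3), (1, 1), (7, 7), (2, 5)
Testing each pair:
(3, 3): LHS = 3, RHS = 3 → satisfies claim
(1, 1): LHS = 1, RHS = 1 → satisfies claim
(7, 7): LHS = 7, RHS = 7 → satisfies claim
(2, 5): LHS = 7/2, RHS = √(10) ≈ 3.162 → counterexample

That makes 1 counterexample.

Answer: 1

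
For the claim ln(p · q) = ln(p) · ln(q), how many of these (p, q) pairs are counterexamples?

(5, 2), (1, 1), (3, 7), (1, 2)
3

Testing each pair:
(5, 2): LHS = ln(10) ≈ 2.303, RHS = ln(2)·ln(5) ≈ 1.116 → counterexample
(1, 1): LHS = 0, RHS = 0 → satisfies claim
(3, 7): LHS = ln(21) ≈ 3.045, RHS = ln(3)·ln(7) ≈ 2.138 → counterexample
(1, 2): LHS = ln(2) ≈ 0.6931, RHS = 0 → counterexample

That makes 3 counterexamples.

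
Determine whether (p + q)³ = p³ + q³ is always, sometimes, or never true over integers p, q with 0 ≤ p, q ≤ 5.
It holds at (p, q) = (0, 3) (both sides equal 27), but fails at (p, q) = (1, 4) (LHS = 125, RHS = 65).

Answer: Sometimes true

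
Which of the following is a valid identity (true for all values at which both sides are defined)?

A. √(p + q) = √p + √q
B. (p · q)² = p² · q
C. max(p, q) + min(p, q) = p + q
A: fails at (1, 2) — LHS = √(3) ≈ 1.732, RHS = 1 + √(2) ≈ 2.414.
B: fails at (2, 4) — LHS = 64, RHS = 16.
C: holds — e.g. at (2, 5), both sides equal 7.

Answer: C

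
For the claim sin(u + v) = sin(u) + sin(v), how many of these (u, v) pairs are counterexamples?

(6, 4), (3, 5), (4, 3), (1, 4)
Testing each pair:
(6, 4): LHS = sin(10) ≈ -0.544, RHS = sin(4) + sin(6) ≈ -1.036 → counterexample
(3, 5): LHS = sin(8) ≈ 0.9894, RHS = sin(5) + sin(3) ≈ -0.8178 → counterexample
(4, 3): LHS = sin(7) ≈ 0.657, RHS = sin(4) + sin(3) ≈ -0.6157 → counterexample
(1, 4): LHS = sin(5) ≈ -0.9589, RHS = sin(4) + sin(1) ≈ 0.08467 → counterexample

That makes 4 counterexamples.

Answer: 4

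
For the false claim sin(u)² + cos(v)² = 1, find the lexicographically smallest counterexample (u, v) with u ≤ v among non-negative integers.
(u, v) = (0, 1)

Substituting (0, 1) into the claim:
LHS = sin(0)² + cos(1)² = cos(1)² ≈ 0.2919
RHS = 1

Since LHS ≠ RHS, this pair disproves the claim, and no lexicographically smaller pair (u ≤ v, non-negative integers) does.

For instance (4, 7) is also a counterexample (LHS = cos(7)² + sin(4)² ≈ 1.141, RHS = 1), but it's lexicographically larger.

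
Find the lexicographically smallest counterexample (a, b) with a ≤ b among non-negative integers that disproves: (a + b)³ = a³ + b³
At (0, 7): both sides equal 343, so it holds there.

Substituting (1, 1) into the claim:
LHS = (1 + 1)³ = 8
RHS = 1³ + 1³ = 2

Since LHS ≠ RHS, this pair disproves the claim, and no lexicographically smaller pair (a ≤ b, non-negative integers) does.

For instance (3, 6) is also a counterexample (LHS = 729, RHS = 243), but it's lexicographically larger.

Answer: (a, b) = (1, 1)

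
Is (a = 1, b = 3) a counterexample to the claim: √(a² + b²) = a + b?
Yes

Substituting a = 1, b = 3:
LHS = √(1² + 3²) = √(10) ≈ 3.162
RHS = 1 + 3 = 4

Since LHS ≠ RHS, this pair disproves the claim.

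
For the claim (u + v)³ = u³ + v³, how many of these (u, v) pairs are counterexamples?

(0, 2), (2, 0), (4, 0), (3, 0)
Testing each pair:
(0, 2): LHS = 8, RHS = 8 → satisfies claim
(2, 0): LHS = 8, RHS = 8 → satisfies claim
(4, 0): LHS = 64, RHS = 64 → satisfies claim
(3, 0): LHS = 27, RHS = 27 → satisfies claim

That makes 0 counterexamples.

Answer: 0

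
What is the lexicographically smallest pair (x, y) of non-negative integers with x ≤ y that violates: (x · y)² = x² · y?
At (1, 1): both sides equal 1, so it holds there.

Substituting (1, 2) into the claim:
LHS = (1 · 2)² = 4
RHS = 1² · 2 = 2

Since LHS ≠ RHS, this pair disproves the claim, and no lexicographically smaller pair (x ≤ y, non-negative integers) does.

For instance (5, 6) is also a counterexample (LHS = 900, RHS = 150), but it's lexicographically larger.

Answer: (x, y) = (1, 2)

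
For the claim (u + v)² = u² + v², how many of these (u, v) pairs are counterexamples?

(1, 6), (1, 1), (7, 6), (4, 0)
3

Testing each pair:
(1, 6): LHS = 49, RHS = 37 → counterexample
(1, 1): LHS = 4, RHS = 2 → counterexample
(7, 6): LHS = 169, RHS = 85 → counterexample
(4, 0): LHS = 16, RHS = 16 → satisfies claim

That makes 3 counterexamples.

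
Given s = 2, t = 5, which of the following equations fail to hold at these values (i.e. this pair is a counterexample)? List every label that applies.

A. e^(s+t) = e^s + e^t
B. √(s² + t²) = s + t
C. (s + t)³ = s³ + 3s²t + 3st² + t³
Evaluating each claim at the given values:
A. LHS = e^7 ≈ 1097, RHS = e^2 + e^5 ≈ 155.8 → fails here (LHS ≠ RHS)
B. LHS = √(29) ≈ 5.385, RHS = 7 → fails here (LHS ≠ RHS)
C. LHS = 343, RHS = 343 → holds here (LHS = RHS)

Answer: A, B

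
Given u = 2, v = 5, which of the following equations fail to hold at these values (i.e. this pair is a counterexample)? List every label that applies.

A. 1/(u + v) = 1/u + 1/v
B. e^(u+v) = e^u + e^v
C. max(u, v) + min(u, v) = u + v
Evaluating each claim at the given values:
A. LHS = 1/7, RHS = 7/10 → fails here (LHS ≠ RHS)
B. LHS = e^7 ≈ 1097, RHS = e^2 + e^5 ≈ 155.8 → fails here (LHS ≠ RHS)
C. LHS = 7, RHS = 7 → holds here (LHS = RHS)

Answer: A, B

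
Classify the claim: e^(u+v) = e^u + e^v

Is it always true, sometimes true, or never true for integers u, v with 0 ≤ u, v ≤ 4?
Never true

The claim fails for every pair in the range. For instance at (u, v) = (1, 0): LHS = e ≈ 2.718, RHS = 1 + e ≈ 3.718.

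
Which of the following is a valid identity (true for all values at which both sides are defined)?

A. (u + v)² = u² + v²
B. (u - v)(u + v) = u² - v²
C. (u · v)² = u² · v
B

A: fails at (5, 8) — LHS = 169, RHS = 89.
B: holds — e.g. at (5, 5), both sides equal 0.
C: fails at (4, 5) — LHS = 400, RHS = 80.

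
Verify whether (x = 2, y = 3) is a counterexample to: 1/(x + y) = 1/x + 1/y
Substituting x = 2, y = 3:
LHS = 1/(2 + 3) = 1/5
RHS = 1/2 + 1/3 = 5/6

Since LHS ≠ RHS, this pair disproves the claim.

Answer: Yes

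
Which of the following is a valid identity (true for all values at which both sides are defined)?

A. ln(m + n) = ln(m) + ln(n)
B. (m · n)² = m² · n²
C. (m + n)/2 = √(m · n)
A: fails at (1, 5) — LHS = ln(6) ≈ 1.792, RHS = ln(5) ≈ 1.609.
B: holds — e.g. at (4, 6), both sides equal 576.
C: fails at (1, 3) — LHS = 2, RHS = √(3) ≈ 1.732.

Answer: B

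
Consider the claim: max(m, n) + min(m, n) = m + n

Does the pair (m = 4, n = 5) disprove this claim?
Substituting m = 4, n = 5:
LHS = max(4, 5) + min(4, 5) = 9
RHS = 4 + 5 = 9

The sides agree, so this pair does not disprove the claim.

Answer: No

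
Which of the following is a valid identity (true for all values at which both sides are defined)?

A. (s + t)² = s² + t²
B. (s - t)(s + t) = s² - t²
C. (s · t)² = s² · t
A: fails at (1, 3) — LHS = 16, RHS = 10.
B: holds — e.g. at (4, 5), both sides equal -9.
C: fails at (3, 3) — LHS = 81, RHS = 27.

Answer: B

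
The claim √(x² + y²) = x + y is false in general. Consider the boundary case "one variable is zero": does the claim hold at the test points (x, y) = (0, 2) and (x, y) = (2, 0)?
At (0, 2): LHS = 2, RHS = 2 → equal
At (2, 0): LHS = 2, RHS = 2 → equal

So the claim does hold at both of these boundary points, even though it is not an identity.

Answer: Yes, holds at both test points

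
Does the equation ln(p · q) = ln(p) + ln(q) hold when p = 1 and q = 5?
Holds

Substituting p = 1, q = 5:

LHS = ln(1 · 5) = ln(5) ≈ 1.609
RHS = ln(1) + ln(5) = ln(5) ≈ 1.609

LHS = RHS, so the equation holds at this point.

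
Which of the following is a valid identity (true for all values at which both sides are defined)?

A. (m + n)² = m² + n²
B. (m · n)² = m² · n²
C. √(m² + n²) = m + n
B

A: fails at (2, 4) — LHS = 36, RHS = 20.
B: holds — e.g. at (4, 4), both sides equal 256.
C: fails at (5, 5) — LHS = 5·√(2) ≈ 7.071, RHS = 10.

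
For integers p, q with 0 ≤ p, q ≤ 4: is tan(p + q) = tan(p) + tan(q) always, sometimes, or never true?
It holds at (p, q) = (4, 0) (both sides equal tan(4) ≈ 1.158), but fails at (p, q) = (4, 1) (LHS = tan(5) ≈ -3.381, RHS = tan(4) + tan(1) ≈ 2.715).

Answer: Sometimes true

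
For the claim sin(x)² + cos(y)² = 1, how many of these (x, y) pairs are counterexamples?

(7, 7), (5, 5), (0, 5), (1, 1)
Testing each pair:
(7, 7): LHS = sin(7)² + cos(7)² = 1, RHS = 1 → satisfies claim
(5, 5): LHS = cos(5)² + sin(5)² = 1, RHS = 1 → satisfies claim
(0, 5): LHS = cos(5)² ≈ 0.08046, RHS = 1 → counterexample
(1, 1): LHS = cos(1)² + sin(1)² = 1, RHS = 1 → satisfies claim

That makes 1 counterexample.

Answer: 1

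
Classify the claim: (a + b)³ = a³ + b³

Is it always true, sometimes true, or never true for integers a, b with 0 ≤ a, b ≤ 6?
It holds at (a, b) = (0, 5) (both sides equal 125), but fails at (a, b) = (6, 6) (LHS = 1728, RHS = 432).

Answer: Sometimes true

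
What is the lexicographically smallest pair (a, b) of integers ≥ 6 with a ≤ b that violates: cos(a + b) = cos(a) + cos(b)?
(a, b) = (6, 6)

Substituting (6, 6) into the claim:
LHS = cos(6 + 6) = cos(12) ≈ 0.8439
RHS = cos(6) + cos(6) = 2·cos(6) ≈ 1.92

Since LHS ≠ RHS, this pair disproves the claim, and no lexicographically smaller pair (a ≤ b, integers ≥ 6) does.

For instance (6, 13) is also a counterexample (LHS = cos(19) ≈ 0.9887, RHS = cos(13) + cos(6) ≈ 1.868), but it's lexicographically larger.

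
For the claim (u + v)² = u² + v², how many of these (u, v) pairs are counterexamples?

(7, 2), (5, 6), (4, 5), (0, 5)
Testing each pair:
(7, 2): LHS = 81, RHS = 53 → counterexample
(5, 6): LHS = 121, RHS = 61 → counterexample
(4, 5): LHS = 81, RHS = 41 → counterexample
(0, 5): LHS = 25, RHS = 25 → satisfies claim

That makes 3 counterexamples.

Answer: 3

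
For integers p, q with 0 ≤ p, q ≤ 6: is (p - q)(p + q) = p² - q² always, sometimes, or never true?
The identity holds for every pair in the range. For instance at (p, q) = (2, 1): both sides equal 3.

Answer: Always true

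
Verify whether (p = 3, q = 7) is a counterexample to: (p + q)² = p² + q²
Substituting p = 3, q = 7:
LHS = (3 + 7)² = 100
RHS = 3² + 7² = 58

Since LHS ≠ RHS, this pair disproves the claim.

Answer: Yes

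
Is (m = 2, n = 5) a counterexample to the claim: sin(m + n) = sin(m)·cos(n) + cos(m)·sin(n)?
Substituting m = 2, n = 5:
LHS = sin(2 + 5) = sin(7) ≈ 0.657
RHS = sin(2)·cos(5) + cos(2)·sin(5) = sin(2)·cos(5) + sin(5)·cos(2) ≈ 0.657

The sides agree, so this pair does not disprove the claim.

Answer: No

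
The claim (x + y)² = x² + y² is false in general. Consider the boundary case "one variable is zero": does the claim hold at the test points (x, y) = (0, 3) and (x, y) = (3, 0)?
At (0, 3): LHS = 9, RHS = 9 → equal
At (3, 0): LHS = 9, RHS = 9 → equal

So the claim does hold at both of these boundary points, even though it is not an identity.

Answer: Yes, holds at both test points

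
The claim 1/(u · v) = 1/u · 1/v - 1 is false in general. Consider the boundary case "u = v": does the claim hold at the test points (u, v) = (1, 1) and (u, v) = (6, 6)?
No, fails at both test points

At (1, 1): LHS = 1 ≠ RHS = 0
At (6, 6): LHS = 1/36 ≠ RHS = -35/36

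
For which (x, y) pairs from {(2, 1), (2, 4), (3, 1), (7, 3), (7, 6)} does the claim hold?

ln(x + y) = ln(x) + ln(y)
Testing each pair:
(2, 1): LHS = ln(3) ≈ 1.099, RHS = ln(2) ≈ 0.6931 → fails
(2, 4): LHS = ln(6) ≈ 1.792, RHS = ln(2) + ln(4) ≈ 2.079 → fails
(3, 1): LHS = ln(4) ≈ 1.386, RHS = ln(3) ≈ 1.099 → fails
(7, 3): LHS = ln(10) ≈ 2.303, RHS = ln(3) + ln(7) ≈ 3.045 → fails
(7, 6): LHS = ln(13) ≈ 2.565, RHS = ln(6) + ln(7) ≈ 3.738 → fails

No pair satisfies the claim.

Answer: None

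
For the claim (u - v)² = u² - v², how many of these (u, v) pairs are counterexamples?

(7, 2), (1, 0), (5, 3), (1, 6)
3

Testing each pair:
(7, 2): LHS = 25, RHS = 45 → counterexample
(1, 0): LHS = 1, RHS = 1 → satisfies claim
(5, 3): LHS = 4, RHS = 16 → counterexample
(1, 6): LHS = 25, RHS = -35 → counterexample

That makes 3 counterexamples.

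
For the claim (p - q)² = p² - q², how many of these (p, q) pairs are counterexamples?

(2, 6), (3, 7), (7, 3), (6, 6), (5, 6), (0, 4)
Testing each pair:
(2, 6): LHS = 16, RHS = -32 → counterexample
(3, 7): LHS = 16, RHS = -40 → counterexample
(7, 3): LHS = 16, RHS = 40 → counterexample
(6, 6): LHS = 0, RHS = 0 → satisfies claim
(5, 6): LHS = 1, RHS = -11 → counterexample
(0, 4): LHS = 16, RHS = -16 → counterexample

That makes 5 counterexamples.

Answer: 5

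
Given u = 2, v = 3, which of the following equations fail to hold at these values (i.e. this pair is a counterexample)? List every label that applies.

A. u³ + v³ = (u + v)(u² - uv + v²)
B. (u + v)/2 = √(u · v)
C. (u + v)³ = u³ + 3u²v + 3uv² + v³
B

Evaluating each claim at the given values:
A. LHS = 35, RHS = 35 → holds here (LHS = RHS)
B. LHS = 5/2, RHS = √(6) ≈ 2.449 → fails here (LHS ≠ RHS)
C. LHS = 125, RHS = 125 → holds here (LHS = RHS)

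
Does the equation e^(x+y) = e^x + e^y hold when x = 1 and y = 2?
Fails

Substituting x = 1, y = 2:

LHS = e^(1+2) = e^3 ≈ 20.09
RHS = e^1 + e^2 = e + e^2 ≈ 10.11

LHS ≠ RHS, so the equation does not hold at this point.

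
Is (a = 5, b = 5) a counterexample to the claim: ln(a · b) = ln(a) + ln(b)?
Substituting a = 5, b = 5:
LHS = ln(5 · 5) = ln(25) ≈ 3.219
RHS = ln(5) + ln(5) = 2·ln(5) ≈ 3.219

The sides agree, so this pair does not disprove the claim.

Answer: No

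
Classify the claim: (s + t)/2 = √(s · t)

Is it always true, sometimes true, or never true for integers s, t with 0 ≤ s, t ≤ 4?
Sometimes true

It holds at (s, t) = (3, 3) (both sides equal 3), but fails at (s, t) = (0, 4) (LHS = 2, RHS = 0).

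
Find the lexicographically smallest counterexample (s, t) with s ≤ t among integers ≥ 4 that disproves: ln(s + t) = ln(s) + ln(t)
(s, t) = (4, 4)

Substituting (4, 4) into the claim:
LHS = ln(4 + 4) = ln(8) ≈ 2.079
RHS = ln(4) + ln(4) = 2·ln(4) ≈ 2.773

Since LHS ≠ RHS, this pair disproves the claim, and no lexicographically smaller pair (s ≤ t, integers ≥ 4) does.

For instance (9, 9) is also a counterexample (LHS = ln(18) ≈ 2.89, RHS = 2·ln(9) ≈ 4.394), but it's lexicographically larger.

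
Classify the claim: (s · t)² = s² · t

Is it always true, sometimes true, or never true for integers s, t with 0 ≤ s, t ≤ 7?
Sometimes true

It holds at (s, t) = (3, 1) (both sides equal 9), but fails at (s, t) = (5, 3) (LHS = 225, RHS = 75).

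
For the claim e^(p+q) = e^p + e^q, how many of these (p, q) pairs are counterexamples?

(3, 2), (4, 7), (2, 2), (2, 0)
4

Testing each pair:
(3, 2): LHS = e^5 ≈ 148.4, RHS = e^2 + e^3 ≈ 27.47 → counterexample
(4, 7): LHS = e^11 ≈ 59874.1, RHS = e^4 + e^7 ≈ 1151 → counterexample
(2, 2): LHS = e^4 ≈ 54.6, RHS = 2·e^2 ≈ 14.78 → counterexample
(2, 0): LHS = e^2 ≈ 7.389, RHS = 1 + e^2 ≈ 8.389 → counterexample

That makes 4 counterexamples.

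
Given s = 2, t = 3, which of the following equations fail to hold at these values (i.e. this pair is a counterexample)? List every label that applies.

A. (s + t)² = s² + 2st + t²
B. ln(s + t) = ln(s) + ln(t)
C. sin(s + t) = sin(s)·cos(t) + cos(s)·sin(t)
B

Evaluating each claim at the given values:
A. LHS = 25, RHS = 25 → holds here (LHS = RHS)
B. LHS = ln(5) ≈ 1.609, RHS = ln(2) + ln(3) ≈ 1.792 → fails here (LHS ≠ RHS)
C. LHS = sin(5) ≈ -0.9589, RHS = sin(2)·cos(3) + sin(3)·cos(2) ≈ -0.9589 → holds here (LHS = RHS)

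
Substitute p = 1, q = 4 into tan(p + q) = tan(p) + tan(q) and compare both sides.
LHS = tan(1 + 4) = tan(5) ≈ -3.381
RHS = tan(1) + tan(4) ≈ 2.715

LHS ≠ RHS (they differ by about 6.096), so the equation does not hold here.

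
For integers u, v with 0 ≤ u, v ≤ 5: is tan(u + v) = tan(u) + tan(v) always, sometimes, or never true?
Sometimes true

It holds at (u, v) = (0, 4) (both sides equal tan(4) ≈ 1.158), but fails at (u, v) = (2, 2) (LHS = tan(4) ≈ 1.158, RHS = 2·tan(2) ≈ -4.37).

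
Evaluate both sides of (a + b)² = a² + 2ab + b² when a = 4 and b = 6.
LHS = (4 + 6)² = 100
RHS = 4² + 2·4·6 + 6² = 100

LHS = RHS: the two sides agree.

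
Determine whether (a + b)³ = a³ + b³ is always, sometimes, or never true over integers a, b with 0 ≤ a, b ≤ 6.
It holds at (a, b) = (4, 0) (both sides equal 64), but fails at (a, b) = (1, 1) (LHS = 8, RHS = 2).

Answer: Sometimes true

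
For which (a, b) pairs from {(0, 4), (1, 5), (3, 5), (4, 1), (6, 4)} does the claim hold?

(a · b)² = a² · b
Testing each pair:
(0, 4): LHS = 0, RHS = 0 → holds
(1, 5): LHS = 25, RHS = 5 → fails
(3, 5): LHS = 225, RHS = 45 → fails
(4, 1): LHS = 16, RHS = 16 → holds
(6, 4): LHS = 576, RHS = 144 → fails

2 of 5 pairs satisfy the claim.

Answer: (0, 4), (4, 1)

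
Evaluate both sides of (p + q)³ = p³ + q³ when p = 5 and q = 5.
LHS = (5 + 5)³ = 1000
RHS = 5³ + 5³ = 250

LHS ≠ RHS, so the equation does not hold here.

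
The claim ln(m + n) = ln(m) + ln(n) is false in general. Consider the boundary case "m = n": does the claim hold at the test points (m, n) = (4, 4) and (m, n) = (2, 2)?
At (4, 4): LHS = ln(8) ≈ 2.079 ≠ RHS = 2·ln(4) ≈ 2.773
At (2, 2): LHS = ln(4) ≈ 1.386, RHS = 2·ln(2) ≈ 1.386 → equal

Answer: Only at (2, 2)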